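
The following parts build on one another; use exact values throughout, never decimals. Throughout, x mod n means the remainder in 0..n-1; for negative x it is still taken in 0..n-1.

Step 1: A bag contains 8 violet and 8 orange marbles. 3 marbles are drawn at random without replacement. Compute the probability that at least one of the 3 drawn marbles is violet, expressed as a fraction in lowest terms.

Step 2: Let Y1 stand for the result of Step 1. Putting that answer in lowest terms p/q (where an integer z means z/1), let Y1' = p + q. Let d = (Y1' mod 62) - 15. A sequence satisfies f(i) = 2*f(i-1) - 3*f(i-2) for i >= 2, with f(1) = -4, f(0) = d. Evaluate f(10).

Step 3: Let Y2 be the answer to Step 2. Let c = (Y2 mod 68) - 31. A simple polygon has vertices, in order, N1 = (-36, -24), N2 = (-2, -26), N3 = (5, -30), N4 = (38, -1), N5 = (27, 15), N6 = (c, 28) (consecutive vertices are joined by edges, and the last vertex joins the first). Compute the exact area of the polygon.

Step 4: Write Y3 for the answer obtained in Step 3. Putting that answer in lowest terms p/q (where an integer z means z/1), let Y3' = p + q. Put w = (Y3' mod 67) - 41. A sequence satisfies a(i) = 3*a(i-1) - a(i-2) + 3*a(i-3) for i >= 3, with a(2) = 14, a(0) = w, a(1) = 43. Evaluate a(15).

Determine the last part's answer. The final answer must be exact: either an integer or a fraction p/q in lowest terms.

Step 1: total draws C(16,3) = 560; complement C(8,3) = 56; favorable 560 - 56 = 504; P = 9/10; answer 9/10
Step 2: Y1 = 9/10; threaded value p + q = 19; d = 4; f(2) = 2*(-4) - 3*(4) = -20; iterating: f(2)=-20, f(3)=-28, f(4)=4, f(5)=92, f(6)=172, f(7)=68, f(8)=-380, f(9)=-964, f(10)=-788; answer -788
Step 3: Y2 = -788; c = -3; cross terms: (-36*-26 - -2*-24)=888, (-2*-30 - 5*-26)=190, (5*-1 - 38*-30)=1135, (38*15 - 27*-1)=597, (27*28 - -3*15)=801, (-3*-24 - -36*28)=1080; twice the area = |4691| = 4691; area = 4691/2; answer 4691/2
Step 4: Y3 = 4691/2; threaded value p + q = 4693; w = -38; a(3) = 3*(14) - 1*(43) + 3*(-38) = -115; iterating: a(3)=-115, a(4)=-230, a(5)=-533, a(6)=-1714, a(7)=-5299, a(8)=-15782, a(9)=-47189, a(10)=-141682, a(11)=-425203, a(12)=-1275494, a(13)=-3826325, a(14)=-11479090, a(15)=-34437427; answer -34437427

-34437427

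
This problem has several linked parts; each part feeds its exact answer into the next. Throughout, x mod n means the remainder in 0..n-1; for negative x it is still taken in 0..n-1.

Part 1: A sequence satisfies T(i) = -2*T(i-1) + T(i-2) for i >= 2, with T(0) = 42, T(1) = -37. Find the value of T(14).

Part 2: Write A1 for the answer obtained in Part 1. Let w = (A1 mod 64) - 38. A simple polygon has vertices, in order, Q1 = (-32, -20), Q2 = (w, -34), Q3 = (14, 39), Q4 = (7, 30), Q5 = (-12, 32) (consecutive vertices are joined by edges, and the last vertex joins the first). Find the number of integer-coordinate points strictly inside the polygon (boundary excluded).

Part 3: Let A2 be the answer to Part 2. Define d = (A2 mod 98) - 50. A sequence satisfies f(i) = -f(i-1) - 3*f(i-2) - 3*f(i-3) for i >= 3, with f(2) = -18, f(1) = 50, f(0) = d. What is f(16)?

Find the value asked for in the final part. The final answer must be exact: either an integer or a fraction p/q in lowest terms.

Part 1: T(2) = -2*(-37) + 1*(42) = 116; iterating: T(2)=116, T(3)=-269, T(4)=654, T(5)=-1577, T(6)=3808, T(7)=-9193, T(8)=22194, T(9)=-53581, T(10)=129356, T(11)=-312293, T(12)=753942, T(13)=-1820177, T(14)=4394296; answer 4394296
Part 2: A1 = 4394296; w = 18; cross terms: (-32*-34 - 18*-20)=1448, (18*39 - 14*-34)=1178, (14*30 - 7*39)=147, (7*32 - -12*30)=584, (-12*-20 - -32*32)=1264; twice the area = |4621| = 4621; area = 4621/2; boundary points = 2 + 1 + 1 + 1 + 4 = 9; strictly interior points = area - boundary/2 + 1 = 2307; answer 2307
Part 3: A2 = 2307; d = 3; f(3) = -1*(-18) - 3*(50) - 3*(3) = -141; iterating: f(3)=-141, f(4)=45, f(5)=432, f(6)=-144, f(7)=-1287, f(8)=423, f(9)=3870, f(10)=-1278, f(11)=-11601, f(12)=3825, f(13)=34812, f(14)=-11484, f(15)=-104427, f(16)=34443; answer 34443

34443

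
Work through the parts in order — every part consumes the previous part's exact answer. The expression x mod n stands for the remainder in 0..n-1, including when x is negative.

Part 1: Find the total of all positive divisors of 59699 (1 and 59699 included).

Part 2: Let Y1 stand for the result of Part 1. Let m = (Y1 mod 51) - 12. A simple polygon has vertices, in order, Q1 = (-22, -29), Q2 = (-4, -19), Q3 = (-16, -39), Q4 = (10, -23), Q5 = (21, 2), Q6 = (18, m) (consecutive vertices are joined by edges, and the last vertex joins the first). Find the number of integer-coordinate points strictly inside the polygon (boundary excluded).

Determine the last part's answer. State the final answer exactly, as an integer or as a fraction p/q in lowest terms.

Part 1: 59699 is prime, so its only divisors are 1 and 59699; sigma = 1 + 59699 = 59700; answer 59700
Part 2: Y1 = 59700; m = 18; cross terms: (-22*-19 - -4*-29)=302, (-4*-39 - -16*-19)=-148, (-16*-23 - 10*-39)=758, (10*2 - 21*-23)=503, (21*18 - 18*2)=342, (18*-29 - -22*18)=-126; twice the area = |1631| = 1631; area = 1631/2; boundary points = 2 + 4 + 2 + 1 + 1 + 1 = 11; strictly interior points = area - boundary/2 + 1 = 811; answer 811

811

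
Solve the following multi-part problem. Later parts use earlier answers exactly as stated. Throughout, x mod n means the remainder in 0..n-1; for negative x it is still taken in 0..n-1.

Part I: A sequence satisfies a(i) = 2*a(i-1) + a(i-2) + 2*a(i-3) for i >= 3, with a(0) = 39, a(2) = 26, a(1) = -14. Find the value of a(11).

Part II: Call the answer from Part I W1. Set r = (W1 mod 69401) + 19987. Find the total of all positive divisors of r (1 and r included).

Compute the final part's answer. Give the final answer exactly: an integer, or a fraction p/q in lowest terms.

66486

Part I: a(3) = 2*(26) + 1*(-14) + 2*(39) = 116; iterating: a(3)=116, a(4)=230, a(5)=628, a(6)=1718, a(7)=4524, a(8)=12022, a(9)=32004, a(10)=85078, a(11)=226204; answer 226204
Part II: W1 = 226204; r = 37988; 37988 = 2^2 * 9497; sigma = (1 + 2 + 4) * (1 + 9497) = 7 * 9498 = 66486; answer 66486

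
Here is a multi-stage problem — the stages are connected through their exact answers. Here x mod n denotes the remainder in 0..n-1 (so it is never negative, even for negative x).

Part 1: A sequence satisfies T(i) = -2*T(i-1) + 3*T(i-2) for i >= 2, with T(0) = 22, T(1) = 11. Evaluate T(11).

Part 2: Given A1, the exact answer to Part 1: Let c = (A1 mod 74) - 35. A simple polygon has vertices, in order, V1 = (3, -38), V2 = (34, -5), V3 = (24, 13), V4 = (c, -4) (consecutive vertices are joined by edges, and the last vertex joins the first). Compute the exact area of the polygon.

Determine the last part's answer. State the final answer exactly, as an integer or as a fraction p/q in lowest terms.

3183/2

Part 1: T(2) = -2*(11) + 3*(22) = 44; iterating: T(2)=44, T(3)=-55, T(4)=242, T(5)=-649, T(6)=2024, T(7)=-5995, T(8)=18062, T(9)=-54109, T(10)=162404, T(11)=-487135; answer -487135
Part 2: A1 = -487135; c = -28; cross terms: (3*-5 - 34*-38)=1277, (34*13 - 24*-5)=562, (24*-4 - -28*13)=268, (-28*-38 - 3*-4)=1076; twice the area = |3183| = 3183; area = 3183/2; answer 3183/2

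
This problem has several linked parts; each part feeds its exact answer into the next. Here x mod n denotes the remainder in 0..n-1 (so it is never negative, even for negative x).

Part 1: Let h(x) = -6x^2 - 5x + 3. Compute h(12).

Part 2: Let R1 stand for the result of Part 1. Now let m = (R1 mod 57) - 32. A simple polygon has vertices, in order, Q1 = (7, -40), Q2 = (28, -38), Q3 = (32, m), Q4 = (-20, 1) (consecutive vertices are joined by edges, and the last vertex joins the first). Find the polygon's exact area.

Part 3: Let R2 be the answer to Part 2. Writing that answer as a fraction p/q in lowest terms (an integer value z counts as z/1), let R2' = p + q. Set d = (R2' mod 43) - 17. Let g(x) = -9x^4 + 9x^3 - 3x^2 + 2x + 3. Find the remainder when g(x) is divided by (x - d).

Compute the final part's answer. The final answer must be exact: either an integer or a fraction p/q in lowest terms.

Part 1: -6*(12)^2 - 5*(12)^1 + 3 = (-864) + (-60) + (3) = -921; answer -921
Part 2: R1 = -921; m = 16; cross terms: (7*-38 - 28*-40)=854, (28*16 - 32*-38)=1664, (32*1 - -20*16)=352, (-20*-40 - 7*1)=793; twice the area = |3663| = 3663; area = 3663/2; answer 3663/2
Part 3: R2 = 3663/2; threaded value p + q = 3665; d = -7; remainder = value at the root: -9*(-7)^4 + 9*(-7)^3 - 3*(-7)^2 + 2*(-7)^1 + 3 = (-21609) + (-3087) + (-147) + (-14) + (3) = -24854; answer -24854

-24854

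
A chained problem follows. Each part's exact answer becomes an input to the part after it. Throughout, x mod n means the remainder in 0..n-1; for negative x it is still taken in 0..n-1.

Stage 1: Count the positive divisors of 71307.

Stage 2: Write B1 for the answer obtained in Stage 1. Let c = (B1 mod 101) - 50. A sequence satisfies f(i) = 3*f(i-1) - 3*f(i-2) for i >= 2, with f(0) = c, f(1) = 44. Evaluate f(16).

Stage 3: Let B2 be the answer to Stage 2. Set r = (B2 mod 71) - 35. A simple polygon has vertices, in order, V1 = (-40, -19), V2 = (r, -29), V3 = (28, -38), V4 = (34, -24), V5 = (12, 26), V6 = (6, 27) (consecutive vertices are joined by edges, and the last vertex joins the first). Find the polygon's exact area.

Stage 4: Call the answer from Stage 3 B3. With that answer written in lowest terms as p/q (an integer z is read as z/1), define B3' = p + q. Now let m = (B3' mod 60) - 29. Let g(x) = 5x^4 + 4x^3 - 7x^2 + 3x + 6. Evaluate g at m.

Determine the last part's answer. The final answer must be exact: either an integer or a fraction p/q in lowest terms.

4151796

Stage 1: 71307 = 3^3 * 19 * 139; number of divisors = (3+1) * (1+1) * (1+1) = 16; answer 16
Stage 2: B1 = 16; c = -34; f(2) = 3*(44) - 3*(-34) = 234; iterating: f(2)=234, f(3)=570, f(4)=1008, f(5)=1314, f(6)=918, f(7)=-1188, f(8)=-6318, f(9)=-15390, f(10)=-27216, f(11)=-35478, f(12)=-24786, f(13)=32076, f(14)=170586, f(15)=415530, f(16)=734832; answer 734832
Stage 3: B2 = 734832; r = 18; cross terms: (-40*-29 - 18*-19)=1502, (18*-38 - 28*-29)=128, (28*-24 - 34*-38)=620, (34*26 - 12*-24)=1172, (12*27 - 6*26)=168, (6*-19 - -40*27)=966; twice the area = |4556| = 4556; area = 2278; answer 2278
Stage 4: B3 = 2278; threaded value p + q = 2279; m = 30; 5*(30)^4 + 4*(30)^3 - 7*(30)^2 + 3*(30)^1 + 6 = (4050000) + (108000) + (-6300) + (90) + (6) = 4151796; answer 4151796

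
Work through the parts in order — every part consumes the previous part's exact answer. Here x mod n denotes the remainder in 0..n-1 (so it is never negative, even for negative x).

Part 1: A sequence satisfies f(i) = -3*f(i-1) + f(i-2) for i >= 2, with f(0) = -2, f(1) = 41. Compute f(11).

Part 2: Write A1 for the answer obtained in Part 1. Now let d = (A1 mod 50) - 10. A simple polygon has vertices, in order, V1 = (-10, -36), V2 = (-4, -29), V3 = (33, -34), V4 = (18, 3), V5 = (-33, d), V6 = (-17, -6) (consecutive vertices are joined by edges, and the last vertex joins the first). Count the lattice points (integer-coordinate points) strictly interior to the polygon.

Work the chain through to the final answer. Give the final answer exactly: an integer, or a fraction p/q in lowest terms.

2010

Part 1: f(2) = -3*(41) + 1*(-2) = -125; iterating: f(2)=-125, f(3)=416, f(4)=-1373, f(5)=4535, f(6)=-14978, f(7)=49469, f(8)=-163385, f(9)=539624, f(10)=-1782257, f(11)=5886395; answer 5886395
Part 2: A1 = 5886395; d = 35; cross terms: (-10*-29 - -4*-36)=146, (-4*-34 - 33*-29)=1093, (33*3 - 18*-34)=711, (18*35 - -33*3)=729, (-33*-6 - -17*35)=793, (-17*-36 - -10*-6)=552; twice the area = |4024| = 4024; area = 2012; boundary points = 1 + 1 + 1 + 1 + 1 + 1 = 6; strictly interior points = area - boundary/2 + 1 = 2010; answer 2010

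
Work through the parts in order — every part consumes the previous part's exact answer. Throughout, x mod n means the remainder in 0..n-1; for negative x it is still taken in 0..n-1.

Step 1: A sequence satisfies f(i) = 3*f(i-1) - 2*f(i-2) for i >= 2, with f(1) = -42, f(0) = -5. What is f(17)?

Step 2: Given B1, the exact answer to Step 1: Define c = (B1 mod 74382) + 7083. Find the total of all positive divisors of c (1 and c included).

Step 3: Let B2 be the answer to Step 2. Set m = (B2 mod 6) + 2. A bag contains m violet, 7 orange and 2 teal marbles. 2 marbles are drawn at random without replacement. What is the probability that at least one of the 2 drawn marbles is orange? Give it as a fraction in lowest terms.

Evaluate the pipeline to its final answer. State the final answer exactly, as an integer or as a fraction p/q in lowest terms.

Step 1: f(2) = 3*(-42) - 2*(-5) = -116; iterating: f(2)=-116, f(3)=-264, f(4)=-560, f(5)=-1152, f(6)=-2336, f(7)=-4704, f(8)=-9440, f(9)=-18912, f(10)=-37856, f(11)=-75744, f(12)=-151520, f(13)=-303072, f(14)=-606176, f(15)=-1212384, f(16)=-2424800, f(17)=-4849632; answer -4849632
Step 2: B1 = -4849632; c = 66663; 66663 = 3^4 * 823; sigma = (1 + 3 + 9 + 27 + 81) * (1 + 823) = 121 * 824 = 99704; answer 99704
Step 3: B2 = 99704; m = 4; total draws C(13,2) = 78; complement C(6,2) = 15; favorable 78 - 15 = 63; P = 21/26; answer 21/26

21/26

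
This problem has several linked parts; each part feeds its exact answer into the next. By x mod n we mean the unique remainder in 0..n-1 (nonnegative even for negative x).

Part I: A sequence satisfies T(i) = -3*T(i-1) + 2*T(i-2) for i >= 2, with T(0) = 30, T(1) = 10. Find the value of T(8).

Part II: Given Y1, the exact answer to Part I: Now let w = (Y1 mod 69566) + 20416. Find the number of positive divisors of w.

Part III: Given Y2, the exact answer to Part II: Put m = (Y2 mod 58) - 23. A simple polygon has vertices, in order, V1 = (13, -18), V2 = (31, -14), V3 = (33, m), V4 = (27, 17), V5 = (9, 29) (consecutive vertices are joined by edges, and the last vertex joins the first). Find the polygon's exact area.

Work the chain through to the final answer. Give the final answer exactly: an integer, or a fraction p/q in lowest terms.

723

Part I: T(2) = -3*(10) + 2*(30) = 30; iterating: T(2)=30, T(3)=-70, T(4)=270, T(5)=-950, T(6)=3390, T(7)=-12070, T(8)=42990; answer 42990
Part II: Y1 = 42990; w = 63406; 63406 = 2 * 7^2 * 647; number of divisors = (1+1) * (2+1) * (1+1) = 12; answer 12
Part III: Y2 = 12; m = -11; cross terms: (13*-14 - 31*-18)=376, (31*-11 - 33*-14)=121, (33*17 - 27*-11)=858, (27*29 - 9*17)=630, (9*-18 - 13*29)=-539; twice the area = |1446| = 1446; area = 723; answer 723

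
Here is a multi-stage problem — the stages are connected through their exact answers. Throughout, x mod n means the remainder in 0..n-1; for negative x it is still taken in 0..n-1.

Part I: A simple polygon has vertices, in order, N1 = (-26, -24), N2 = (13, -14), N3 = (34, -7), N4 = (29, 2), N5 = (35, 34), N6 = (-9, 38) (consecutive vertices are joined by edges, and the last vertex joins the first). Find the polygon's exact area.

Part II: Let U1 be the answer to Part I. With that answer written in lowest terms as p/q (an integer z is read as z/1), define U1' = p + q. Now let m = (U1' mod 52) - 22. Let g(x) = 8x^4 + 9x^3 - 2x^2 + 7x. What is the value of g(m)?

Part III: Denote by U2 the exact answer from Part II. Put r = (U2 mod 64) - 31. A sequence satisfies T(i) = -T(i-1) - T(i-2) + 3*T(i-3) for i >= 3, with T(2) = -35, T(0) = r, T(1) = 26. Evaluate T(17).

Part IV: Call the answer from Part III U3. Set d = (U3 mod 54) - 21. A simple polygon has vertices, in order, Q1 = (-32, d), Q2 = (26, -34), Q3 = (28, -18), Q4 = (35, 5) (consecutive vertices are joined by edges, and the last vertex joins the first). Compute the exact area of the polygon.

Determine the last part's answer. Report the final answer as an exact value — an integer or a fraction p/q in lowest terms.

2349/2

Part I: cross terms: (-26*-14 - 13*-24)=676, (13*-7 - 34*-14)=385, (34*2 - 29*-7)=271, (29*34 - 35*2)=916, (35*38 - -9*34)=1636, (-9*-24 - -26*38)=1204; twice the area = |5088| = 5088; area = 2544; answer 2544
Part II: U1 = 2544; threaded value p + q = 2545; m = 27; 8*(27)^4 + 9*(27)^3 - 2*(27)^2 + 7*(27)^1 = (4251528) + (177147) + (-1458) + (189) = 4427406; answer 4427406
Part III: U2 = 4427406; r = -17; T(3) = -1*(-35) - 1*(26) + 3*(-17) = -42; iterating: T(3)=-42, T(4)=155, T(5)=-218, T(6)=-63, T(7)=746, T(8)=-1337, T(9)=402, T(10)=3173, T(11)=-7586, T(12)=5619, T(13)=11486, T(14)=-39863, T(15)=45234, T(16)=29087, T(17)=-193910; answer -193910
Part IV: U3 = -193910; d = -17; cross terms: (-32*-34 - 26*-17)=1530, (26*-18 - 28*-34)=484, (28*5 - 35*-18)=770, (35*-17 - -32*5)=-435; twice the area = |2349| = 2349; area = 2349/2; answer 2349/2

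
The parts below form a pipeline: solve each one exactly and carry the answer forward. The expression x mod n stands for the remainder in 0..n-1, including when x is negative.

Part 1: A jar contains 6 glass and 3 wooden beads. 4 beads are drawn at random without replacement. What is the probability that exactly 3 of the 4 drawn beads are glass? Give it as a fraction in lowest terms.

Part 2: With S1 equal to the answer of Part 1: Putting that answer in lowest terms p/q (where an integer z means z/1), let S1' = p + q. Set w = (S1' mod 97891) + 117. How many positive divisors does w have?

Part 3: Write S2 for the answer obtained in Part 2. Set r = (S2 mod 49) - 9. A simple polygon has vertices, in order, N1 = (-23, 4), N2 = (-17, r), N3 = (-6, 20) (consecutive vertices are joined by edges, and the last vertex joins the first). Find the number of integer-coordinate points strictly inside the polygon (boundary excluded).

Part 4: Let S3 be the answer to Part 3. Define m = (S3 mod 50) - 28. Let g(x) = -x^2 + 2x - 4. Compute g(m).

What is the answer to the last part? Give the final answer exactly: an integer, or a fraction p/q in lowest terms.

-487

Part 1: total draws C(9,4) = 126; favorable C(6,3)*C(3,1) = 60; P = 10/21; answer 10/21
Part 2: S1 = 10/21; threaded value p + q = 31; w = 148; 148 = 2^2 * 37; number of divisors = (2+1) * (1+1) = 6; answer 6
Part 3: S2 = 6; r = -3; cross terms: (-23*-3 - -17*4)=137, (-17*20 - -6*-3)=-358, (-6*4 - -23*20)=436; twice the area = |215| = 215; area = 215/2; boundary points = 1 + 1 + 1 = 3; strictly interior points = area - boundary/2 + 1 = 107; answer 107
Part 4: S3 = 107; m = -21; -1*(-21)^2 + 2*(-21)^1 - 4 = (-441) + (-42) + (-4) = -487; answer -487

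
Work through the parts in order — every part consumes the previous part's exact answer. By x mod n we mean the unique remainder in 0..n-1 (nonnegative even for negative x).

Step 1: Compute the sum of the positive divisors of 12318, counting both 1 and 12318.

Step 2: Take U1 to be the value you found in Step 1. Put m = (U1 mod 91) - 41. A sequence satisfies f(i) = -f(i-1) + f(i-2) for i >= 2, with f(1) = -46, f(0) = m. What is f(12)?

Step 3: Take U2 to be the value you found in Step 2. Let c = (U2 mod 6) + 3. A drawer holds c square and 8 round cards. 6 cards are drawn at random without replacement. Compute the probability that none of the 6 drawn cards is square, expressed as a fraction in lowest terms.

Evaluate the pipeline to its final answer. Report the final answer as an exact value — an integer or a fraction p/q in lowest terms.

Step 1: 12318 = 2 * 3 * 2053; sigma = (1 + 2) * (1 + 3) * (1 + 2053) = 3 * 4 * 2054 = 24648; answer 24648
Step 2: U1 = 24648; m = 37; f(2) = -1*(-46) + 1*(37) = 83; iterating: f(2)=83, f(3)=-129, f(4)=212, f(5)=-341, f(6)=553, f(7)=-894, f(8)=1447, f(9)=-2341, f(10)=3788, f(11)=-6129, f(12)=9917; answer 9917
Step 3: U2 = 9917; c = 8; total draws C(16,6) = 8008; favorable C(8,6) = 28; P = 1/286; answer 1/286

1/286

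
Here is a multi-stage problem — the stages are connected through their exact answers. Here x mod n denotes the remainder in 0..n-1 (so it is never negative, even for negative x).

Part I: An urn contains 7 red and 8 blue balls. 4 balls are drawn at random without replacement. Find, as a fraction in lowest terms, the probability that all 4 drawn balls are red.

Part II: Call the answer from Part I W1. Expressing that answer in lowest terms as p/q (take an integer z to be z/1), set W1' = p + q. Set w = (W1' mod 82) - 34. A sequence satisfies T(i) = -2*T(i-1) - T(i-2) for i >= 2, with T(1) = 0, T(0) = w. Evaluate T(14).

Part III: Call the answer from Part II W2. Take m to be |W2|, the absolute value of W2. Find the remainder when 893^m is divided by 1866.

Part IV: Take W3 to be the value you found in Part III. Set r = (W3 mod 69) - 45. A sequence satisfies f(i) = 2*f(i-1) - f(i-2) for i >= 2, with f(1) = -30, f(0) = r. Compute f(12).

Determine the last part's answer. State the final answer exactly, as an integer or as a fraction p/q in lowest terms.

Part I: total draws C(15,4) = 1365; favorable C(7,4) = 35; P = 1/39; answer 1/39
Part II: W1 = 1/39; threaded value p + q = 40; w = 6; T(2) = -2*(0) - 1*(6) = -6; iterating: T(2)=-6, T(3)=12, T(4)=-18, T(5)=24, T(6)=-30, T(7)=36, T(8)=-42, T(9)=48, T(10)=-54, T(11)=60, T(12)=-66, T(13)=72, T(14)=-78; answer -78
Part III: W2 = -78; m = 78; squarings mod 1866: 893^1=893, 893^2=667, 893^4=781, 893^8=1645, 893^16=325, 893^32=1129, 893^64=163; 893^78 = 893^2 * 893^4 * 893^8 * 893^64 = 1039 (mod 1866); answer 1039
Part IV: W3 = 1039; r = -41; f(2) = 2*(-30) - 1*(-41) = -19; iterating: f(2)=-19, f(3)=-8, f(4)=3, f(5)=14, f(6)=25, f(7)=36, f(8)=47, f(9)=58, f(10)=69, f(11)=80, f(12)=91; answer 91

91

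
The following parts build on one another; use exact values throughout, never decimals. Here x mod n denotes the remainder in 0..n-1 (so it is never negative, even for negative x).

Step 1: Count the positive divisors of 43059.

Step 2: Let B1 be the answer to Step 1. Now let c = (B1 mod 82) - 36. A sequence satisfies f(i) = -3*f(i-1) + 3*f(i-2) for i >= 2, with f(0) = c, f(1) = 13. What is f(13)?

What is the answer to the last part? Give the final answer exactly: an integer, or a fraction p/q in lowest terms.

256518333

Step 1: 43059 = 3 * 31 * 463; number of divisors = (1+1) * (1+1) * (1+1) = 8; answer 8
Step 2: B1 = 8; c = -28; f(2) = -3*(13) + 3*(-28) = -123; iterating: f(2)=-123, f(3)=408, f(4)=-1593, f(5)=6003, f(6)=-22788, f(7)=86373, f(8)=-327483, f(9)=1241568, f(10)=-4707153, f(11)=17846163, f(12)=-67659948, f(13)=256518333; answer 256518333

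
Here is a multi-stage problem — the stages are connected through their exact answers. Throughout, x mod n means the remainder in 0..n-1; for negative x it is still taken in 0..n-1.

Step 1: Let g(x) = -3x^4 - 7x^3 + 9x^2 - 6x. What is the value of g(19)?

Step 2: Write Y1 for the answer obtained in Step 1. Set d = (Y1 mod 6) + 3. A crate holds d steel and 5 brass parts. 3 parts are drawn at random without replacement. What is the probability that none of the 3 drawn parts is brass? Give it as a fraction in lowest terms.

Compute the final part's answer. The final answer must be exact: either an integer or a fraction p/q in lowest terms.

28/143

Step 1: -3*(19)^4 - 7*(19)^3 + 9*(19)^2 - 6*(19)^1 = (-390963) + (-48013) + (3249) + (-114) = -435841; answer -435841
Step 2: Y1 = -435841; d = 8; total draws C(13,3) = 286; favorable C(8,3) = 56; P = 28/143; answer 28/143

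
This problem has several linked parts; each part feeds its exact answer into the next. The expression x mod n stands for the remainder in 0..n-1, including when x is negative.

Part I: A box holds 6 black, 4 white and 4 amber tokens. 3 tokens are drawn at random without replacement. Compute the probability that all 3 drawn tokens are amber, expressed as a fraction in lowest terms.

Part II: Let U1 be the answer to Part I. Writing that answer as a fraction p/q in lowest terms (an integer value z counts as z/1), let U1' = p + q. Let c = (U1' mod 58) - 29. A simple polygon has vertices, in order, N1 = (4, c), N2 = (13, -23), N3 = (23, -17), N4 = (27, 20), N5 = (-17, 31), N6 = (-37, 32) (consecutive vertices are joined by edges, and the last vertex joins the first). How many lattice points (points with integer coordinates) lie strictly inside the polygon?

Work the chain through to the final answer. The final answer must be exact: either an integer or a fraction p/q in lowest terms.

Part I: total draws C(14,3) = 364; favorable C(4,3) = 4; P = 1/91; answer 1/91
Part II: U1 = 1/91; threaded value p + q = 92; c = 5; cross terms: (4*-23 - 13*5)=-157, (13*-17 - 23*-23)=308, (23*20 - 27*-17)=919, (27*31 - -17*20)=1177, (-17*32 - -37*31)=603, (-37*5 - 4*32)=-313; twice the area = |2537| = 2537; area = 2537/2; boundary points = 1 + 2 + 1 + 11 + 1 + 1 = 17; strictly interior points = area - boundary/2 + 1 = 1261; answer 1261

1261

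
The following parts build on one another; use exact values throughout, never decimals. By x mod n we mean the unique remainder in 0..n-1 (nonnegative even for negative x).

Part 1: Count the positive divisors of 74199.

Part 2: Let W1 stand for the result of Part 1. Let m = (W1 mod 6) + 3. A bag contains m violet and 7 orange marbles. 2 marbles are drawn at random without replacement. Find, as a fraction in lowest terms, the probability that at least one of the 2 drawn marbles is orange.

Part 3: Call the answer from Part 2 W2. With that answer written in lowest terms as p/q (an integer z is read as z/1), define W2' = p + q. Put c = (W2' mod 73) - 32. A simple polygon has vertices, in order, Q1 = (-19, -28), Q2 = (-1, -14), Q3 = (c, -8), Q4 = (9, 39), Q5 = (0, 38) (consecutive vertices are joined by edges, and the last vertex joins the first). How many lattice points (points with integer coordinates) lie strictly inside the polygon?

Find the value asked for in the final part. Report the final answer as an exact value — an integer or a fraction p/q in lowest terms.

450

Part 1: 74199 = 3 * 24733; number of divisors = (1+1) * (1+1) = 4; answer 4
Part 2: W1 = 4; m = 7; total draws C(14,2) = 91; complement C(7,2) = 21; favorable 91 - 21 = 70; P = 10/13; answer 10/13
Part 3: W2 = 10/13; threaded value p + q = 23; c = -9; cross terms: (-19*-14 - -1*-28)=238, (-1*-8 - -9*-14)=-118, (-9*39 - 9*-8)=-279, (9*38 - 0*39)=342, (0*-28 - -19*38)=722; twice the area = |905| = 905; area = 905/2; boundary points = 2 + 2 + 1 + 1 + 1 = 7; strictly interior points = area - boundary/2 + 1 = 450; answer 450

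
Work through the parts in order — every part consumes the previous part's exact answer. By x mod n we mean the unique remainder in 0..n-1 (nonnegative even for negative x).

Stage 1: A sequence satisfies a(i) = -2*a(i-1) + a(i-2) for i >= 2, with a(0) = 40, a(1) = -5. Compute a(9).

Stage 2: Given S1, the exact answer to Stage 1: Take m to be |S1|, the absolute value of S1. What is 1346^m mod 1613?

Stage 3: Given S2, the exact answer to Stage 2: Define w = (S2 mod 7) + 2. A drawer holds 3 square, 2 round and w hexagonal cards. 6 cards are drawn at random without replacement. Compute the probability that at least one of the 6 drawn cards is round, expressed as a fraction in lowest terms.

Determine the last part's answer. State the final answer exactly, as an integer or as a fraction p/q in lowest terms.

Stage 1: a(2) = -2*(-5) + 1*(40) = 50; iterating: a(2)=50, a(3)=-105, a(4)=260, a(5)=-625, a(6)=1510, a(7)=-3645, a(8)=8800, a(9)=-21245; answer -21245
Stage 2: S1 = -21245; m = 21245; squarings mod 1613: 1346^1=1346, 1346^2=317, 1346^4=483, 1346^8=1017, 1346^16=356, 1346^32=922, 1346^64=33, 1346^128=1089, 1346^256=366, 1346^512=77, 1346^1024=1090, 1346^2048=932, 1346^4096=830, 1346^8192=149, 1346^16384=1232; 1346^21245 = 1346^1 * 1346^4 * 1346^8 * 1346^16 * 1346^32 * 1346^64 * 1346^128 * 1346^512 * 1346^4096 * 1346^16384 = 883 (mod 1613); answer 883
Stage 3: S2 = 883; w = 3; total draws C(8,6) = 28; complement C(6,6) = 1; favorable 28 - 1 = 27; P = 27/28; answer 27/28

27/28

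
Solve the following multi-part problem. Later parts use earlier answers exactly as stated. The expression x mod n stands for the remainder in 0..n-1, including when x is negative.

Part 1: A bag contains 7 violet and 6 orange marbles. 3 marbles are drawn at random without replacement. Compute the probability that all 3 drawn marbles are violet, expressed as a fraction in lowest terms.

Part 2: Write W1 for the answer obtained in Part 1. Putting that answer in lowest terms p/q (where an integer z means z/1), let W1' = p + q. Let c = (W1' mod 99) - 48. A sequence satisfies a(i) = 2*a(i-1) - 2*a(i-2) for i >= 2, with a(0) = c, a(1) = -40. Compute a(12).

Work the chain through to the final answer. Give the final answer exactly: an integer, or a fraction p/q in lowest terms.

Part 1: total draws C(13,3) = 286; favorable C(7,3) = 35; P = 35/286; answer 35/286
Part 2: W1 = 35/286; threaded value p + q = 321; c = -24; a(2) = 2*(-40) - 2*(-24) = -32; iterating: a(2)=-32, a(3)=16, a(4)=96, a(5)=160, a(6)=128, a(7)=-64, a(8)=-384, a(9)=-640, a(10)=-512, a(11)=256, a(12)=1536; answer 1536

1536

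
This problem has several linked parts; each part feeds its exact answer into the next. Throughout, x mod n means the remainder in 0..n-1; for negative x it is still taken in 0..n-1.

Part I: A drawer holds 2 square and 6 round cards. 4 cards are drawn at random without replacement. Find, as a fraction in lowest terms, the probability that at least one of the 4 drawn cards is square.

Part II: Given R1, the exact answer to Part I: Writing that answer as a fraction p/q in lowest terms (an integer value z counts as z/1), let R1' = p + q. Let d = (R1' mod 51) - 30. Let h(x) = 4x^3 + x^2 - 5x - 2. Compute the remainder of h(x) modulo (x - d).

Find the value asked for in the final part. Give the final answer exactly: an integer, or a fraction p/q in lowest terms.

Part I: total draws C(8,4) = 70; complement C(6,4) = 15; favorable 70 - 15 = 55; P = 11/14; answer 11/14
Part II: R1 = 11/14; threaded value p + q = 25; d = -5; remainder = value at the root: 4*(-5)^3 + 1*(-5)^2 - 5*(-5)^1 - 2 = (-500) + (25) + (25) + (-2) = -452; answer -452

-452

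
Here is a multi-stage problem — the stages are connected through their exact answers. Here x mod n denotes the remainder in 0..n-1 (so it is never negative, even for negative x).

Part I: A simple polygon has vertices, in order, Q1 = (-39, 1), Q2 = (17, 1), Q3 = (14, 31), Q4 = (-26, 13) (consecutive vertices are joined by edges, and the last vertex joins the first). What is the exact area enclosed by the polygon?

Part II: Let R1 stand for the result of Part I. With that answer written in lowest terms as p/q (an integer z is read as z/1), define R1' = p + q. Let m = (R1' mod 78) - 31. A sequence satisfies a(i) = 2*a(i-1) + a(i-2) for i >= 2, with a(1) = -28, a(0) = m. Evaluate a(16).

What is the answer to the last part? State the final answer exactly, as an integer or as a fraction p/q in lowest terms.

Part I: cross terms: (-39*1 - 17*1)=-56, (17*31 - 14*1)=513, (14*13 - -26*31)=988, (-26*1 - -39*13)=481; twice the area = |1926| = 1926; area = 963; answer 963
Part II: R1 = 963; threaded value p + q = 964; m = -3; a(2) = 2*(-28) + 1*(-3) = -59; iterating: a(2)=-59, a(3)=-146, a(4)=-351, a(5)=-848, a(6)=-2047, a(7)=-4942, a(8)=-11931, a(9)=-28804, a(10)=-69539, a(11)=-167882, a(12)=-405303, a(13)=-978488, a(14)=-2362279, a(15)=-5703046, a(16)=-13768371; answer -13768371

-13768371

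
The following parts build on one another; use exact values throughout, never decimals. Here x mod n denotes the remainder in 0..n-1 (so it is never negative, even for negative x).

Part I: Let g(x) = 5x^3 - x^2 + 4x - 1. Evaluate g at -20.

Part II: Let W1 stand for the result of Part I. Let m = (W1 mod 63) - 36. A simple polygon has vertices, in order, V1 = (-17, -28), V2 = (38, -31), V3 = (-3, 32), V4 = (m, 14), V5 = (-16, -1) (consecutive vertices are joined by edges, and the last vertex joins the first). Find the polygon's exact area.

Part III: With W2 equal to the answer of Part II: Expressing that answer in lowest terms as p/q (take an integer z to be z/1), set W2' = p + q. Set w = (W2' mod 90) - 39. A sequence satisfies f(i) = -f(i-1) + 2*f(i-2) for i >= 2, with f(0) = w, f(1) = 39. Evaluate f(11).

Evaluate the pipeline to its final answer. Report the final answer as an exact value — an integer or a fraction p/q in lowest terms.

-3371

Part I: 5*(-20)^3 - 1*(-20)^2 + 4*(-20)^1 - 1 = (-40000) + (-400) + (-80) + (-1) = -40481; answer -40481
Part II: W1 = -40481; m = -8; cross terms: (-17*-31 - 38*-28)=1591, (38*32 - -3*-31)=1123, (-3*14 - -8*32)=214, (-8*-1 - -16*14)=232, (-16*-28 - -17*-1)=431; twice the area = |3591| = 3591; area = 3591/2; answer 3591/2
Part III: W2 = 3591/2; threaded value p + q = 3593; w = 44; f(2) = -1*(39) + 2*(44) = 49; iterating: f(2)=49, f(3)=29, f(4)=69, f(5)=-11, f(6)=149, f(7)=-171, f(8)=469, f(9)=-811, f(10)=1749, f(11)=-3371; answer -3371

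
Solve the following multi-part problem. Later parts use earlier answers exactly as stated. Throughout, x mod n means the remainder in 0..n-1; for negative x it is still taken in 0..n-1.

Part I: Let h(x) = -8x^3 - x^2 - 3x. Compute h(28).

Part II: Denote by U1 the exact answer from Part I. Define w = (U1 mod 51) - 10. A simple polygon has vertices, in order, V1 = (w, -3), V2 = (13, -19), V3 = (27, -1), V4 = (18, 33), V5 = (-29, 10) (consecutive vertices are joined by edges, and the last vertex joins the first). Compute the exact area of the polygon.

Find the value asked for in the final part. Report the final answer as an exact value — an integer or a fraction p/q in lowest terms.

2179/2

Part I: -8*(28)^3 - 1*(28)^2 - 3*(28)^1 = (-175616) + (-784) + (-84) = -176484; answer -176484
Part II: U1 = -176484; w = 17; cross terms: (17*-19 - 13*-3)=-284, (13*-1 - 27*-19)=500, (27*33 - 18*-1)=909, (18*10 - -29*33)=1137, (-29*-3 - 17*10)=-83; twice the area = |2179| = 2179; area = 2179/2; answer 2179/2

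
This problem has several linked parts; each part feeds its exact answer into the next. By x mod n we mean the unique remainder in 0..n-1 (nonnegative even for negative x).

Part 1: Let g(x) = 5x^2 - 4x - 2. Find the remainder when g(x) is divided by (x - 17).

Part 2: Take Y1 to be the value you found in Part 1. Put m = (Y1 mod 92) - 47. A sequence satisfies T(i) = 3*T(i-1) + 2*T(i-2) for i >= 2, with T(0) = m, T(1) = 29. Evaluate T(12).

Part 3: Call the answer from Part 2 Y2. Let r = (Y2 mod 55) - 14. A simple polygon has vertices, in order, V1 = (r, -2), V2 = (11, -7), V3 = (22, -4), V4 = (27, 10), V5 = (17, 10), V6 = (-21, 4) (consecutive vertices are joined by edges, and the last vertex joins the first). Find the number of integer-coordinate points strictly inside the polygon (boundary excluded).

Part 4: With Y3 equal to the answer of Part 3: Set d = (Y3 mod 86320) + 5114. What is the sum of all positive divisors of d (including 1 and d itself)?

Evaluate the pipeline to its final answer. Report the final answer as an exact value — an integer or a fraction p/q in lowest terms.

7776

Part 1: remainder = value at the root: 5*(17)^2 - 4*(17)^1 - 2 = (1445) + (-68) + (-2) = 1375; answer 1375
Part 2: Y1 = 1375; m = 40; T(2) = 3*(29) + 2*(40) = 167; iterating: T(2)=167, T(3)=559, T(4)=2011, T(5)=7151, T(6)=25475, T(7)=90727, T(8)=323131, T(9)=1150847, T(10)=4098803, T(11)=14598103, T(12)=51991915; answer 51991915
Part 3: Y2 = 51991915; r = 16; cross terms: (16*-7 - 11*-2)=-90, (11*-4 - 22*-7)=110, (22*10 - 27*-4)=328, (27*10 - 17*10)=100, (17*4 - -21*10)=278, (-21*-2 - 16*4)=-22; twice the area = |704| = 704; area = 352; boundary points = 5 + 1 + 1 + 10 + 2 + 1 = 20; strictly interior points = area - boundary/2 + 1 = 343; answer 343
Part 4: Y3 = 343; d = 5457; 5457 = 3 * 17 * 107; sigma = (1 + 3) * (1 + 17) * (1 + 107) = 4 * 18 * 108 = 7776; answer 7776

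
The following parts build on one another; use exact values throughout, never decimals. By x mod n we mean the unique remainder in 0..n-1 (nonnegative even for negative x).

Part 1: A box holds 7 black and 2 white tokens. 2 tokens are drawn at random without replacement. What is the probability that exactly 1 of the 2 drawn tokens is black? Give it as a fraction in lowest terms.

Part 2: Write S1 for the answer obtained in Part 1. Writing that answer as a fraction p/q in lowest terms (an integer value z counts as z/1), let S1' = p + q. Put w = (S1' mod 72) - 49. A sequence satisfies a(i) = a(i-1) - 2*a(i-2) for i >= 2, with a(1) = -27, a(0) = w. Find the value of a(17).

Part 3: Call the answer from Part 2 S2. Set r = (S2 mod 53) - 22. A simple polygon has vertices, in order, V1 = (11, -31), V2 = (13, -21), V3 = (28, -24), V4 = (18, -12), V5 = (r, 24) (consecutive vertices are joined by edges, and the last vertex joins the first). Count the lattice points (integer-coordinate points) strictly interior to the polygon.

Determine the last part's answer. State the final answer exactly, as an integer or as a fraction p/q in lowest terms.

Part 1: total draws C(9,2) = 36; favorable C(7,1)*C(2,1) = 14; P = 7/18; answer 7/18
Part 2: S1 = 7/18; threaded value p + q = 25; w = -24; a(2) = 1*(-27) - 2*(-24) = 21; iterating: a(2)=21, a(3)=75, a(4)=33, a(5)=-117, a(6)=-183, a(7)=51, a(8)=417, a(9)=315, a(10)=-519, a(11)=-1149, a(12)=-111, a(13)=2187, a(14)=2409, a(15)=-1965, a(16)=-6783, a(17)=-2853; answer -2853
Part 3: S2 = -2853; r = -13; cross terms: (11*-21 - 13*-31)=172, (13*-24 - 28*-21)=276, (28*-12 - 18*-24)=96, (18*24 - -13*-12)=276, (-13*-31 - 11*24)=139; twice the area = |959| = 959; area = 959/2; boundary points = 2 + 3 + 2 + 1 + 1 = 9; strictly interior points = area - boundary/2 + 1 = 476; answer 476

476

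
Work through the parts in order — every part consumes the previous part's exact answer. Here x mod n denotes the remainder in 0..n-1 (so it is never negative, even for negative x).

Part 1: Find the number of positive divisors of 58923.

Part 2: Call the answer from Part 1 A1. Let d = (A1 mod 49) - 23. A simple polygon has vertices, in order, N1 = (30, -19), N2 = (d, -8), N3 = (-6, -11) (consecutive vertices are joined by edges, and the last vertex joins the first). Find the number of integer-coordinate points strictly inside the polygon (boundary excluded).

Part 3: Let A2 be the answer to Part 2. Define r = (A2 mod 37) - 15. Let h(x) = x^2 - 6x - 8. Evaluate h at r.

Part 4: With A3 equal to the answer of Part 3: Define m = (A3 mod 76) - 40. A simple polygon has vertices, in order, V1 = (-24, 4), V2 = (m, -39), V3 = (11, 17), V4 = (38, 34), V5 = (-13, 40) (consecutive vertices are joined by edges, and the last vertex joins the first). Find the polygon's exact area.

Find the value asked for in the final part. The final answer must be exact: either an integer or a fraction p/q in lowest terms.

Part 1: 58923 = 3^2 * 6547; number of divisors = (2+1) * (1+1) = 6; answer 6
Part 2: A1 = 6; d = -17; cross terms: (30*-8 - -17*-19)=-563, (-17*-11 - -6*-8)=139, (-6*-19 - 30*-11)=444; twice the area = |20| = 20; area = 10; boundary points = 1 + 1 + 4 = 6; strictly interior points = area - boundary/2 + 1 = 8; answer 8
Part 3: A2 = 8; r = -7; 1*(-7)^2 - 6*(-7)^1 - 8 = (49) + (42) + (-8) = 83; answer 83
Part 4: A3 = 83; m = -33; cross terms: (-24*-39 - -33*4)=1068, (-33*17 - 11*-39)=-132, (11*34 - 38*17)=-272, (38*40 - -13*34)=1962, (-13*4 - -24*40)=908; twice the area = |3534| = 3534; area = 1767; answer 1767

1767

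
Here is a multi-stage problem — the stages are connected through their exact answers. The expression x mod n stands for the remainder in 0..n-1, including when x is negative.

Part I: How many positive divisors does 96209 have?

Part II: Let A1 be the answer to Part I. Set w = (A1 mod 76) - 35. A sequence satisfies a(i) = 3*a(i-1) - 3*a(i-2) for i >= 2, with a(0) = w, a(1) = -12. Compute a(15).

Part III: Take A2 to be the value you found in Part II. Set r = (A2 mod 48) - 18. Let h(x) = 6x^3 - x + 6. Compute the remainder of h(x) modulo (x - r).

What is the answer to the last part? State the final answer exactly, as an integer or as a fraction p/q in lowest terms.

Part I: 96209 = 23 * 47 * 89; number of divisors = (1+1) * (1+1) * (1+1) = 8; answer 8
Part II: A1 = 8; w = -27; a(2) = 3*(-12) - 3*(-27) = 45; iterating: a(2)=45, a(3)=171, a(4)=378, a(5)=621, a(6)=729, a(7)=324, a(8)=-1215, a(9)=-4617, a(10)=-10206, a(11)=-16767, a(12)=-19683, a(13)=-8748, a(14)=32805, a(15)=124659; answer 124659
Part III: A2 = 124659; r = -15; remainder = value at the root: 6*(-15)^3 - 1*(-15)^1 + 6 = (-20250) + (15) + (6) = -20229; answer -20229

-20229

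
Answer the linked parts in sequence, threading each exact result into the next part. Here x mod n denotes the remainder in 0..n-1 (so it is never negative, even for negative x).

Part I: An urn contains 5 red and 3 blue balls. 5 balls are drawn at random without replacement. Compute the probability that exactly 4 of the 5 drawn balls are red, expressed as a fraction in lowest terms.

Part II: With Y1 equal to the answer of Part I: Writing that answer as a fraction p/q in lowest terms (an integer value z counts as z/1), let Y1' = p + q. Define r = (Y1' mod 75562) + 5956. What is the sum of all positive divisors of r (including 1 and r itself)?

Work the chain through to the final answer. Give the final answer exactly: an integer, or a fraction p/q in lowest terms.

Part I: total draws C(8,5) = 56; favorable C(5,4)*C(3,1) = 15; P = 15/56; answer 15/56
Part II: Y1 = 15/56; threaded value p + q = 71; r = 6027; 6027 = 3 * 7^2 * 41; sigma = (1 + 3) * (1 + 7 + 49) * (1 + 41) = 4 * 57 * 42 = 9576; answer 9576

9576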